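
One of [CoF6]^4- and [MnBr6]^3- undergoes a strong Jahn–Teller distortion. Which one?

[CoF6]^4-: Ligand charges: each fluoride is −1. With an overall charge of −4 the cobalt centre must be in the +2 oxidation state. Group 9 minus oxidation state 2 gives a d⁷ configuration. Fluoride is a weak-field ligand for a first-row metal, so the complex is high-spin. The d⁷ configuration leaves the e_g set evenly filled (or empty) — no strong Jahn–Teller driving force.
[MnBr6]^3-: Ligand charges: each bromide is −1. With an overall charge of −3 the manganese centre must be in the +3 oxidation state. Manganese is a group-7 element; Mn(III) is therefore d⁴. Bromide is a weak-field ligand for a first-row metal, so the complex is high-spin. The t₂g³e_g¹ (high-spin) configuration has an unevenly filled e_g set; the Jahn–Teller theorem predicts a tetragonal distortion (typically axial elongation) to lift the degeneracy.

[MnBr6]^3-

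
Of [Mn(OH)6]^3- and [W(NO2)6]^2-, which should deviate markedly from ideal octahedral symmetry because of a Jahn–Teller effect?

[Mn(OH)6]^3-

[Mn(OH)6]^3-: Summing ligand charges against the −3 overall charge gives an oxidation state of +3 for manganese. Group 7 minus oxidation state 3 gives a d⁴ configuration. Hydroxide is a weak-field ligand for a first-row metal, so the complex is high-spin. The t₂g³e_g¹ (high-spin) configuration has an unevenly filled e_g set; the Jahn–Teller theorem predicts a tetragonal distortion (typically axial elongation) to lift the degeneracy.
[W(NO2)6]^2-: Each nitro (N-bound nitrite) is −1; balancing the −2 overall charge requires W(IV). W sits in group 6, so the d-electron count is 6 − 4 = 2. The d² configuration leaves the e_g set evenly filled (or empty) — no strong Jahn–Teller driving force.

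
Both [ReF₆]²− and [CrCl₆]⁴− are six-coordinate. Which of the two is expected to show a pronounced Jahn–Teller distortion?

[CrCl₆]⁴−

[ReF₆]²−: Summing ligand charges against the −2 overall charge gives an oxidation state of +4 for rhenium. Group 7 minus oxidation state 4 gives a d³ configuration. The d³ configuration leaves the e_g set evenly filled (or empty) — no strong Jahn–Teller driving force.
[CrCl₆]⁴−: Ligand charges: each chloride is −1. With an overall charge of −4 the chromium centre must be in the +2 oxidation state. Chromium is a group-6 element; Cr(II) is therefore d⁴. Chloride is a weak-field ligand for a first-row metal, so the complex is high-spin. The t₂g³e_g¹ (high-spin) configuration has an unevenly filled e_g set; the Jahn–Teller theorem predicts a tetragonal distortion (typically axial elongation) to lift the degeneracy.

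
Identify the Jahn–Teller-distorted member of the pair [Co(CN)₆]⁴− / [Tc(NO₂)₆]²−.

[Co(CN)₆]⁴−: Ligand charges: each cyanide is −1. With an overall charge of −4 the cobalt centre must be in the +2 oxidation state. Co sits in group 9, so the d-electron count is 9 − 2 = 7. Cyanide is a strong-field ligand (high in the spectrochemical series) for a first-row metal, so the complex is low-spin. The t₂g⁶e_g¹ (low-spin) configuration has an unevenly filled e_g set; the Jahn–Teller theorem predicts a tetragonal distortion (typically axial elongation) to lift the degeneracy.
[Tc(NO₂)₆]²−: Each nitro (N-bound nitrite) is −1; balancing the −2 overall charge requires Tc(IV). Group 7 minus oxidation state 4 gives a d³ configuration. The d³ configuration leaves the e_g set evenly filled (or empty) — no strong Jahn–Teller driving force.

[Co(CN)₆]⁴−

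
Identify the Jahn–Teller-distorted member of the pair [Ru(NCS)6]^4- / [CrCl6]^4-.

[Ru(NCS)6]^4-: Each isothiocyanate is −1; balancing the −4 overall charge requires Ru(II). Ru sits in group 8, so the d-electron count is 8 − 2 = 6. A 4d ion has a large Δₒ and is invariably low-spin. The d⁶ configuration leaves the e_g set evenly filled (or empty) — no strong Jahn–Teller driving force.
[CrCl6]^4-: Each chloride is −1; balancing the −4 overall charge requires Cr(II). Chromium is a group-6 element; Cr(II) is therefore d⁴. Chloride is a weak-field ligand for a first-row metal, so the complex is high-spin. The t₂g³e_g¹ (high-spin) configuration has an unevenly filled e_g set; the Jahn–Teller theorem predicts a tetragonal distortion (typically axial elongation) to lift the degeneracy.

[CrCl6]^4-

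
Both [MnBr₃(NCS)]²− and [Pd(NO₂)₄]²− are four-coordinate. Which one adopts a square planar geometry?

[Pd(NO₂)₄]²−

For [MnBr₃(NCS)]²−: Summing ligand charges against the −2 overall charge gives an oxidation state of +2 for manganese. Manganese is a group-7 element; Mn(II) is therefore d⁵. A high-spin d⁵ ion has zero CFSE in either geometry, so four ligands adopt the sterically favoured tetrahedral geometry. → tetrahedral.
For [Pd(NO₂)₄]²−: Each nitro (N-bound nitrite) is −1; balancing the −2 overall charge requires Pd(II). Palladium is a group-10 element; Pd(II) is therefore d⁸. A 4d d⁸ ion has a large crystal-field splitting; square planar leaves the high-energy d_{x²−y²} orbital empty and maximises CFSE. → square planar.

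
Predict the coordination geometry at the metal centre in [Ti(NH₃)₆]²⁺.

octahedral

Summing ligand charges against the +2 overall charge gives an oxidation state of +2 for titanium.
Group 4 minus oxidation state 2 gives a d² configuration.
Coordination number: 6.
Six donors around a single metal centre give an octahedral coordination sphere.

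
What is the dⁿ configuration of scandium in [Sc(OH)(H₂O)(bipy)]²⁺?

Ligand charges: each hydroxide is −1; water is neutral; 2,2′-bipyridine is neutral. With an overall charge of +2 the scandium centre must be in the +3 oxidation state.
Group 3 minus oxidation state 3 gives a d⁰ configuration.

d0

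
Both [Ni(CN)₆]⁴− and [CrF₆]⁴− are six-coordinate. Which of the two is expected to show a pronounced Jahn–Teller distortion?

[CrF₆]⁴−

[Ni(CN)₆]⁴−: Summing ligand charges against the −4 overall charge gives an oxidation state of +2 for nickel. Group 10 minus oxidation state 2 gives a d⁸ configuration. The d⁸ configuration leaves the e_g set evenly filled (or empty) — no strong Jahn–Teller driving force.
[CrF₆]⁴−: Each fluoride is −1; balancing the −4 overall charge requires Cr(II). Cr sits in group 6, so the d-electron count is 6 − 2 = 4. Fluoride is a weak-field ligand for a first-row metal, so the complex is high-spin. The t₂g³e_g¹ (high-spin) configuration has an unevenly filled e_g set; the Jahn–Teller theorem predicts a tetragonal distortion (typically axial elongation) to lift the degeneracy.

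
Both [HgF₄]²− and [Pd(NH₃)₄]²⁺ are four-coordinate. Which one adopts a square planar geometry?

For [HgF₄]²−: Ligand charges: each fluoride is −1. With an overall charge of −2 the mercury centre must be in the +2 oxidation state. Hg sits in group 12, so the d-electron count is 12 − 2 = 10. A d¹⁰ ion has no crystal-field stabilisation preference between square planar and tetrahedral, so four ligands adopt the sterically favoured tetrahedral geometry. → tetrahedral.
For [Pd(NH₃)₄]²⁺: Summing ligand charges against the +2 overall charge gives an oxidation state of +2 for palladium. Pd sits in group 10, so the d-electron count is 10 − 2 = 8. A 4d d⁸ ion has a large crystal-field splitting; square planar leaves the high-energy d_{x²−y²} orbital empty and maximises CFSE. → square planar.

[Pd(NH₃)₄]²⁺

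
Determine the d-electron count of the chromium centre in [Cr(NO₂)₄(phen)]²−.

d⁴

Each nitro (N-bound nitrite) is −1; 1,10-phenanthroline is neutral; balancing the −2 overall charge requires Cr(II).
Chromium is a group-6 element; Cr(II) is therefore d⁴.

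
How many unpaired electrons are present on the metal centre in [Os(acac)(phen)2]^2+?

1 unpaired electron

Summing ligand charges against the +2 overall charge gives an oxidation state of +3 for osmium.
Osmium is a group-8 element; Os(III) is therefore d⁵.
Counting donor atoms: 1×acetylacetonate (bidentate) → 2 donors; 2×1,10-phenanthroline (bidentate) → 4 donors. Coordination number = 6.
The spin state decides the count: a 5d ion has a large Δₒ and is invariably low-spin.
An octahedral low-spin d⁵ ion is t₂g⁵e_g⁰, giving 1 unpaired electron.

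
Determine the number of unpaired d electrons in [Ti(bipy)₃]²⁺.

2 unpaired electrons

Ligand charges: 2,2′-bipyridine is neutral. With an overall charge of +2 the titanium centre must be in the +2 oxidation state.
Ti sits in group 4, so the d-electron count is 4 − 2 = 2.
Counting donor atoms: 3×2,2′-bipyridine (bidentate) → 6 donors. Coordination number = 6.
In an octahedral field the d² configuration is t₂g²e_g⁰ (only one arrangement possible), giving 2 unpaired electrons.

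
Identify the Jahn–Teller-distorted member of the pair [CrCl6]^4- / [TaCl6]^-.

[CrCl6]^4-: Ligand charges: each chloride is −1. With an overall charge of −4 the chromium centre must be in the +2 oxidation state. Chromium is a group-6 element; Cr(II) is therefore d⁴. Chloride is a weak-field ligand for a first-row metal, so the complex is high-spin. The t₂g³e_g¹ (high-spin) configuration has an unevenly filled e_g set; the Jahn–Teller theorem predicts a tetragonal distortion (typically axial elongation) to lift the degeneracy.
[TaCl6]^-: Each chloride is −1; balancing the −1 overall charge requires Ta(V). Ta sits in group 5, so the d-electron count is 5 − 5 = 0. The d⁰ configuration leaves the e_g set evenly filled (or empty) — no strong Jahn–Teller driving force.

[CrCl6]^4-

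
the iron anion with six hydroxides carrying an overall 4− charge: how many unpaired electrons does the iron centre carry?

Summing ligand charges against the −4 overall charge gives an oxidation state of +2 for iron.
Group 8 minus oxidation state 2 gives a d⁶ configuration.
The spin state decides the count: Hydroxide is a weak-field ligand for a first-row metal, so the complex is high-spin.
An octahedral high-spin d⁶ ion is t₂g⁴e_g², giving 4 unpaired electrons.

4 unpaired electrons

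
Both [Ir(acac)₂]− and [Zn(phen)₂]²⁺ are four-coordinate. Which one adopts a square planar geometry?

[Ir(acac)₂]−

For [Ir(acac)₂]−: Each acetylacetonate is −1; balancing the −1 overall charge requires Ir(I). Group 9 minus oxidation state 1 gives a d⁸ configuration. A 5d d⁸ ion has a large crystal-field splitting; square planar leaves the high-energy d_{x²−y²} orbital empty and maximises CFSE. → square planar.
For [Zn(phen)₂]²⁺: Ligand charges: 1,10-phenanthroline is neutral. With an overall charge of +2 the zinc centre must be in the +2 oxidation state. Zinc is a group-12 element; Zn(II) is therefore d¹⁰. A d¹⁰ ion has no crystal-field stabilisation preference between square planar and tetrahedral, so four ligands adopt the sterically favoured tetrahedral geometry. → tetrahedral.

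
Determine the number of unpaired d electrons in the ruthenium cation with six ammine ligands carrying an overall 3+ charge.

1 unpaired electron

Ammonia is neutral; balancing the +3 overall charge requires Ru(III).
Ruthenium is a group-8 element; Ru(III) is therefore d⁵.
The spin state decides the count: a 4d ion has a large Δₒ and is invariably low-spin.
An octahedral low-spin d⁵ ion is t₂g⁵e_g⁰, giving 1 unpaired electron.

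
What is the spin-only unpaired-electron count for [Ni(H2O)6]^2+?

Summing ligand charges against the +2 overall charge gives an oxidation state of +2 for nickel.
Ni sits in group 10, so the d-electron count is 10 − 2 = 8.
In an octahedral field the d⁸ configuration is t₂g⁶e_g² (only one arrangement possible), giving 2 unpaired electrons.

2 unpaired electrons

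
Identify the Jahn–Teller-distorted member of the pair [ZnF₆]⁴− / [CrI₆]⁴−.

[CrI₆]⁴−

[ZnF₆]⁴−: Each fluoride is −1; balancing the −4 overall charge requires Zn(II). Group 12 minus oxidation state 2 gives a d¹⁰ configuration. The d¹⁰ configuration leaves the e_g set evenly filled (or empty) — no strong Jahn–Teller driving force.
[CrI₆]⁴−: Ligand charges: each iodide is −1. With an overall charge of −4 the chromium centre must be in the +2 oxidation state. Chromium is a group-6 element; Cr(II) is therefore d⁴. Iodide is a weak-field ligand for a first-row metal, so the complex is high-spin. The t₂g³e_g¹ (high-spin) configuration has an unevenly filled e_g set; the Jahn–Teller theorem predicts a tetragonal distortion (typically axial elongation) to lift the degeneracy.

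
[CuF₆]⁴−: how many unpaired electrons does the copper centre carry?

Summing ligand charges against the −4 overall charge gives an oxidation state of +2 for copper.
Group 11 minus oxidation state 2 gives a d⁹ configuration.
In an octahedral field the d⁹ configuration is t₂g⁶e_g³ (only one arrangement possible), giving 1 unpaired electron.

1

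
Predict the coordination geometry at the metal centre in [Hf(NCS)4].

tetrahedral

Summing ligand charges against the 0 overall charge gives an oxidation state of +4 for hafnium.
Hf sits in group 4, so the d-electron count is 4 − 4 = 0.
With 4 monodentate ligands the coordination number is 4.
A d⁰ ion has no crystal-field stabilisation preference between square planar and tetrahedral, so four ligands adopt the sterically favoured tetrahedral geometry.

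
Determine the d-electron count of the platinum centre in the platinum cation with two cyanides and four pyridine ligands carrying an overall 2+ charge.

d6

Ligand charges: each cyanide is −1; pyridine is neutral. With an overall charge of +2 the platinum centre must be in the +4 oxidation state.
Pt sits in group 10, so the d-electron count is 10 − 4 = 6.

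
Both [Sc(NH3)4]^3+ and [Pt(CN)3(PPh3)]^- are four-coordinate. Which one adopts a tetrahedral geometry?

For [Sc(NH3)4]^3+: Ammonia is neutral; balancing the +3 overall charge requires Sc(III). Scandium is a group-3 element; Sc(III) is therefore d⁰. A d⁰ ion has no crystal-field stabilisation preference between square planar and tetrahedral, so four ligands adopt the sterically favoured tetrahedral geometry. → tetrahedral.
For [Pt(CN)3(PPh3)]^-: Each cyanide is −1; triphenylphosphine is neutral; balancing the −1 overall charge requires Pt(II). Group 10 minus oxidation state 2 gives a d⁸ configuration. A 5d d⁸ ion has a large crystal-field splitting; square planar leaves the high-energy d_{x²−y²} orbital empty and maximises CFSE. → square planar.

[Sc(NH3)4]^3+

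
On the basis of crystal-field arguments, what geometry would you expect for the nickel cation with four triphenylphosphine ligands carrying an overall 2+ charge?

square planar

Triphenylphosphine is neutral; balancing the +2 overall charge requires Ni(II).
Group 10 minus oxidation state 2 gives a d⁸ configuration.
Coordination number: 4.
Triphenylphosphine is a strong-field ligand (high in the spectrochemical series).
A 3d d⁸ ion with strong-field ligands gains enough CFSE to favour square planar over tetrahedral.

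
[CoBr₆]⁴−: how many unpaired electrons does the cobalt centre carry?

Each bromide is −1; balancing the −4 overall charge requires Co(II).
Co sits in group 9, so the d-electron count is 9 − 2 = 7.
The spin state decides the count: Bromide is a weak-field ligand for a first-row metal, so the complex is high-spin.
An octahedral high-spin d⁷ ion is t₂g⁵e_g², giving 3 unpaired electrons.

3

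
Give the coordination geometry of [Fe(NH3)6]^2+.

octahedral

Summing ligand charges against the +2 overall charge gives an oxidation state of +2 for iron.
Group 8 minus oxidation state 2 gives a d⁶ configuration.
With 6 monodentate ligands the coordination number is 6.
Six donors around a single metal centre give an octahedral coordination sphere.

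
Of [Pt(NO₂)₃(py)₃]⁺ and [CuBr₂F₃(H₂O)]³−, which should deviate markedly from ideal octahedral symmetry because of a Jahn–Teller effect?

[CuBr₂F₃(H₂O)]³−

[Pt(NO₂)₃(py)₃]⁺: Ligand charges: each nitro (N-bound nitrite) is −1; pyridine is neutral. With an overall charge of +1 the platinum centre must be in the +4 oxidation state. Pt sits in group 10, so the d-electron count is 10 − 4 = 6. A 5d ion has a large Δₒ and is invariably low-spin. The d⁶ configuration leaves the e_g set evenly filled (or empty) — no strong Jahn–Teller driving force.
[CuBr₂F₃(H₂O)]³−: Each bromide is −1; each fluoride is −1; water is neutral; balancing the −3 overall charge requires Cu(II). Copper is a group-11 element; Cu(II) is therefore d⁹. The t₂g⁶e_g³ configuration has an unevenly filled e_g set; the Jahn–Teller theorem predicts a tetragonal distortion (typically axial elongation) to lift the degeneracy.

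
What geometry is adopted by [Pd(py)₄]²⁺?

Pyridine is neutral; balancing the +2 overall charge requires Pd(II).
Group 10 minus oxidation state 2 gives a d⁸ configuration.
Coordination number: 4.
A 4d d⁸ ion has a large crystal-field splitting; square planar leaves the high-energy d_{x²−y²} orbital empty and maximises CFSE.

square planar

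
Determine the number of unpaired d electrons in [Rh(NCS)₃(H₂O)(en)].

0

Summing ligand charges against the 0 overall charge gives an oxidation state of +3 for rhodium.
Group 9 minus oxidation state 3 gives a d⁶ configuration.
Counting donor atoms: 3×isothiocyanate (monodentate) → 3 donors; 1×water (monodentate) → 1 donor; 1×ethylenediamine (bidentate) → 2 donors. Coordination number = 6.
The spin state decides the count: a 4d ion has a large Δₒ and is invariably low-spin.
An octahedral low-spin d⁶ ion is t₂g⁶e_g⁰, giving 0 unpaired electrons.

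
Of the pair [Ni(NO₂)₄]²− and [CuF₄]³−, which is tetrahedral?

[CuF₄]³−

For [Ni(NO₂)₄]²−: Summing ligand charges against the −2 overall charge gives an oxidation state of +2 for nickel. Group 10 minus oxidation state 2 gives a d⁸ configuration. Nitro (N-bound nitrite) is a strong-field ligand (high in the spectrochemical series). A 3d d⁸ ion with strong-field ligands gains enough CFSE to favour square planar over tetrahedral. → square planar.
For [CuF₄]³−: Each fluoride is −1; balancing the −3 overall charge requires Cu(I). Group 11 minus oxidation state 1 gives a d¹⁰ configuration. A d¹⁰ ion has no crystal-field stabilisation preference between square planar and tetrahedral, so four ligands adopt the sterically favoured tetrahedral geometry. → tetrahedral.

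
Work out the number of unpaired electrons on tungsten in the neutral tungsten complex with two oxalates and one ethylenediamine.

2 unpaired electrons

Summing ligand charges against the 0 overall charge gives an oxidation state of +4 for tungsten.
W sits in group 6, so the d-electron count is 6 − 4 = 2.
Counting donor atoms: 2×oxalate (bidentate) → 4 donors; 1×ethylenediamine (bidentate) → 2 donors. Coordination number = 6.
In an octahedral field the d² configuration is t₂g²e_g⁰ (only one arrangement possible), giving 2 unpaired electrons.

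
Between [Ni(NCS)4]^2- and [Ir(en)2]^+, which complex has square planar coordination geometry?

For [Ni(NCS)4]^2-: Summing ligand charges against the −2 overall charge gives an oxidation state of +2 for nickel. Group 10 minus oxidation state 2 gives a d⁸ configuration. Isothiocyanate is a weak-field ligand. With weak-field ligands the CFSE gain from square planar is small, so a 3d d⁸ ion takes the sterically preferred tetrahedral geometry. → tetrahedral.
For [Ir(en)2]^+: Ethylenediamine is neutral; balancing the +1 overall charge requires Ir(I). Ir sits in group 9, so the d-electron count is 9 − 1 = 8. A 5d d⁸ ion has a large crystal-field splitting; square planar leaves the high-energy d_{x²−y²} orbital empty and maximises CFSE. → square planar.

[Ir(en)2]^+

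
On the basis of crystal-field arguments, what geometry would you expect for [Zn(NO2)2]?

linear

Each nitro (N-bound nitrite) is −1; balancing the 0 overall charge requires Zn(II).
Group 12 minus oxidation state 2 gives a d¹⁰ configuration.
Coordination number: 2.
A d¹⁰ ion with only two ligands adopts a linear arrangement (sp hybridisation; no CFSE preference).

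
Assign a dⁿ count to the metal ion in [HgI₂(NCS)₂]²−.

d¹⁰

Each iodide is −1; each isothiocyanate is −1; balancing the −2 overall charge requires Hg(II).
Mercury is a group-12 element; Hg(II) is therefore d¹⁰.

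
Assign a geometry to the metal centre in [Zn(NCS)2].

Each isothiocyanate is −1; balancing the 0 overall charge requires Zn(II).
Group 12 minus oxidation state 2 gives a d¹⁰ configuration.
With 2 monodentate ligands the coordination number is 2.
A d¹⁰ ion with only two ligands adopts a linear arrangement (sp hybridisation; no CFSE preference).

linear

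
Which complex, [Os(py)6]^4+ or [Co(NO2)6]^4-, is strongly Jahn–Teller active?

[Co(NO2)6]^4-

[Os(py)6]^4+: Pyridine is neutral; balancing the +4 overall charge requires Os(IV). Group 8 minus oxidation state 4 gives a d⁴ configuration. A 5d ion has a large Δₒ and is invariably low-spin. The d⁴ configuration leaves the e_g set evenly filled (or empty) — no strong Jahn–Teller driving force.
[Co(NO2)6]^4-: Each nitro (N-bound nitrite) is −1; balancing the −4 overall charge requires Co(II). Co sits in group 9, so the d-electron count is 9 − 2 = 7. Nitro (N-bound nitrite) is a strong-field ligand (high in the spectrochemical series) for a first-row metal, so the complex is low-spin. The t₂g⁶e_g¹ (low-spin) configuration has an unevenly filled e_g set; the Jahn–Teller theorem predicts a tetragonal distortion (typically axial elongation) to lift the degeneracy.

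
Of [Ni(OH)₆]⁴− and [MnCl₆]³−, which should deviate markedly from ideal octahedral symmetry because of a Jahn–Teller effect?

[MnCl₆]³−

[Ni(OH)₆]⁴−: Ligand charges: each hydroxide is −1. With an overall charge of −4 the nickel centre must be in the +2 oxidation state. Ni sits in group 10, so the d-electron count is 10 − 2 = 8. The d⁸ configuration leaves the e_g set evenly filled (or empty) — no strong Jahn–Teller driving force.
[MnCl₆]³−: Summing ligand charges against the −3 overall charge gives an oxidation state of +3 for manganese. Mn sits in group 7, so the d-electron count is 7 − 3 = 4. Chloride is a weak-field ligand for a first-row metal, so the complex is high-spin. The t₂g³e_g¹ (high-spin) configuration has an unevenly filled e_g set; the Jahn–Teller theorem predicts a tetragonal distortion (typically axial elongation) to lift the degeneracy.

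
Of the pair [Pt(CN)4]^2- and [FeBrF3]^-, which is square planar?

For [Pt(CN)4]^2-: Each cyanide is −1; balancing the −2 overall charge requires Pt(II). Platinum is a group-10 element; Pt(II) is therefore d⁸. A 5d d⁸ ion has a large crystal-field splitting; square planar leaves the high-energy d_{x²−y²} orbital empty and maximises CFSE. → square planar.
For [FeBrF3]^-: Ligand charges: each bromide is −1; each fluoride is −1. With an overall charge of −1 the iron centre must be in the +3 oxidation state. Iron is a group-8 element; Fe(III) is therefore d⁵. A high-spin d⁵ ion has zero CFSE in either geometry, so four ligands adopt the sterically favoured tetrahedral geometry. → tetrahedral.

[Pt(CN)4]^2-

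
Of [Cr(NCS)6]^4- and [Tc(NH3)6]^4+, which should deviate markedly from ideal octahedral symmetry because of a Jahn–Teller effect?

[Cr(NCS)6]^4-: Summing ligand charges against the −4 overall charge gives an oxidation state of +2 for chromium. Cr sits in group 6, so the d-electron count is 6 − 2 = 4. Isothiocyanate is a weak-field ligand for a first-row metal, so the complex is high-spin. The t₂g³e_g¹ (high-spin) configuration has an unevenly filled e_g set; the Jahn–Teller theorem predicts a tetragonal distortion (typically axial elongation) to lift the degeneracy.
[Tc(NH3)6]^4+: Summing ligand charges against the +4 overall charge gives an oxidation state of +4 for technetium. Tc sits in group 7, so the d-electron count is 7 − 4 = 3. The d³ configuration leaves the e_g set evenly filled (or empty) — no strong Jahn–Teller driving force.

[Cr(NCS)6]^4-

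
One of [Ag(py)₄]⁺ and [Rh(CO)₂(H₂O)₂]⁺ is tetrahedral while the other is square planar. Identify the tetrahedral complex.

For [Ag(py)₄]⁺: Pyridine is neutral; balancing the +1 overall charge requires Ag(I). Group 11 minus oxidation state 1 gives a d¹⁰ configuration. A d¹⁰ ion has no crystal-field stabilisation preference between square planar and tetrahedral, so four ligands adopt the sterically favoured tetrahedral geometry. → tetrahedral.
For [Rh(CO)₂(H₂O)₂]⁺: Summing ligand charges against the +1 overall charge gives an oxidation state of +1 for rhodium. Rhodium is a group-9 element; Rh(I) is therefore d⁸. A 4d d⁸ ion has a large crystal-field splitting; square planar leaves the high-energy d_{x²−y²} orbital empty and maximises CFSE. → square planar.

[Ag(py)₄]⁺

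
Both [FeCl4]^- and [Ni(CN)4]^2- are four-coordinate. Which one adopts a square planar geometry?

For [FeCl4]^-: Summing ligand charges against the −1 overall charge gives an oxidation state of +3 for iron. Fe sits in group 8, so the d-electron count is 8 − 3 = 5. A high-spin d⁵ ion has zero CFSE in either geometry, so four ligands adopt the sterically favoured tetrahedral geometry. → tetrahedral.
For [Ni(CN)4]^2-: Ligand charges: each cyanide is −1. With an overall charge of −2 the nickel centre must be in the +2 oxidation state. Group 10 minus oxidation state 2 gives a d⁸ configuration. Cyanide is a strong-field ligand (high in the spectrochemical series). A 3d d⁸ ion with strong-field ligands gains enough CFSE to favour square planar over tetrahedral. → square planar.

[Ni(CN)4]^2-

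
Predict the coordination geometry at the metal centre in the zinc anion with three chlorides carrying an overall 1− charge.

Ligand charges: each chloride is −1. With an overall charge of −1 the zinc centre must be in the +2 oxidation state.
Zn sits in group 12, so the d-electron count is 12 − 2 = 10.
Coordination number: 3.
Three ligands around a d¹⁰ centre minimise repulsion in a trigonal-planar arrangement.

trigonal planar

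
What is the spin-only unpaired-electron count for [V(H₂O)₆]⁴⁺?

1 unpaired electron

Summing ligand charges against the +4 overall charge gives an oxidation state of +4 for vanadium.
V sits in group 5, so the d-electron count is 5 − 4 = 1.
In an octahedral field the d¹ configuration is t₂g¹e_g⁰ (only one arrangement possible), giving 1 unpaired electron.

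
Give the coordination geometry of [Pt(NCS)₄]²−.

square planar

Summing ligand charges against the −2 overall charge gives an oxidation state of +2 for platinum.
Group 10 minus oxidation state 2 gives a d⁸ configuration.
With 4 monodentate ligands the coordination number is 4.
A 5d d⁸ ion has a large crystal-field splitting; square planar leaves the high-energy d_{x²−y²} orbital empty and maximises CFSE.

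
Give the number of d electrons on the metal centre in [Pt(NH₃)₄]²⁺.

d⁸

Summing ligand charges against the +2 overall charge gives an oxidation state of +2 for platinum.
Platinum is a group-10 element; Pt(II) is therefore d⁸.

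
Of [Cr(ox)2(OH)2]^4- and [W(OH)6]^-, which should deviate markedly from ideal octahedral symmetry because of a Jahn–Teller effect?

[Cr(ox)2(OH)2]^4-

[Cr(ox)2(OH)2]^4-: Ligand charges: each oxalate is −2; each hydroxide is −1. With an overall charge of −4 the chromium centre must be in the +2 oxidation state. Cr sits in group 6, so the d-electron count is 6 − 2 = 4. Hydroxide and oxalate are weak-field ligands for a first-row metal, so the complex is high-spin. The t₂g³e_g¹ (high-spin) configuration has an unevenly filled e_g set; the Jahn–Teller theorem predicts a tetragonal distortion (typically axial elongation) to lift the degeneracy.
[W(OH)6]^-: Ligand charges: each hydroxide is −1. With an overall charge of −1 the tungsten centre must be in the +5 oxidation state. Tungsten is a group-6 element; W(V) is therefore d¹. The d¹ configuration leaves the e_g set evenly filled (or empty) — no strong Jahn–Teller driving force.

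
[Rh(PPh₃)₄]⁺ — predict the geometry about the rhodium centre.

Summing ligand charges against the +1 overall charge gives an oxidation state of +1 for rhodium.
Group 9 minus oxidation state 1 gives a d⁸ configuration.
With 4 monodentate ligands the coordination number is 4.
A 4d d⁸ ion has a large crystal-field splitting; square planar leaves the high-energy d_{x²−y²} orbital empty and maximises CFSE.

square planar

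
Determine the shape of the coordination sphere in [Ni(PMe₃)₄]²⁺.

square planar

Ligand charges: trimethylphosphine is neutral. With an overall charge of +2 the nickel centre must be in the +2 oxidation state.
Ni sits in group 10, so the d-electron count is 10 − 2 = 8.
Coordination number: 4.
Trimethylphosphine is a strong-field ligand (high in the spectrochemical series).
A 3d d⁸ ion with strong-field ligands gains enough CFSE to favour square planar over tetrahedral.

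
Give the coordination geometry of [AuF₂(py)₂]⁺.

square planar

Ligand charges: each fluoride is −1; pyridine is neutral. With an overall charge of +1 the gold centre must be in the +3 oxidation state.
Group 11 minus oxidation state 3 gives a d⁸ configuration.
With 4 monodentate ligands the coordination number is 4.
A 5d d⁸ ion has a large crystal-field splitting; square planar leaves the high-energy d_{x²−y²} orbital empty and maximises CFSE.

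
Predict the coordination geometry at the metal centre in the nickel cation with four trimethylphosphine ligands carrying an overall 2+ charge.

square planar

Trimethylphosphine is neutral; balancing the +2 overall charge requires Ni(II).
Nickel is a group-10 element; Ni(II) is therefore d⁸.
Coordination number: 4.
Trimethylphosphine is a strong-field ligand (high in the spectrochemical series).
A 3d d⁸ ion with strong-field ligands gains enough CFSE to favour square planar over tetrahedral.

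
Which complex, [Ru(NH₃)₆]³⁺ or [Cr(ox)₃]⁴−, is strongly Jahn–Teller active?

[Ru(NH₃)₆]³⁺: Ammonia is neutral; balancing the +3 overall charge requires Ru(III). Ru sits in group 8, so the d-electron count is 8 − 3 = 5. A 4d ion has a large Δₒ and is invariably low-spin. The d⁵ configuration leaves the e_g set evenly filled (or empty) — no strong Jahn–Teller driving force.
[Cr(ox)₃]⁴−: Each oxalate is −2; balancing the −4 overall charge requires Cr(II). Chromium is a group-6 element; Cr(II) is therefore d⁴. Oxalate is a weak-field ligand for a first-row metal, so the complex is high-spin. The t₂g³e_g¹ (high-spin) configuration has an unevenly filled e_g set; the Jahn–Teller theorem predicts a tetragonal distortion (typically axial elongation) to lift the degeneracy.

[Cr(ox)₃]⁴−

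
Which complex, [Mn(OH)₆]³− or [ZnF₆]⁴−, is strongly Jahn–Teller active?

[Mn(OH)₆]³−: Ligand charges: each hydroxide is −1. With an overall charge of −3 the manganese centre must be in the +3 oxidation state. Mn sits in group 7, so the d-electron count is 7 − 3 = 4. Hydroxide is a weak-field ligand for a first-row metal, so the complex is high-spin. The t₂g³e_g¹ (high-spin) configuration has an unevenly filled e_g set; the Jahn–Teller theorem predicts a tetragonal distortion (typically axial elongation) to lift the degeneracy.
[ZnF₆]⁴−: Ligand charges: each fluoride is −1. With an overall charge of −4 the zinc centre must be in the +2 oxidation state. Zn sits in group 12, so the d-electron count is 12 − 2 = 10. The d¹⁰ configuration leaves the e_g set evenly filled (or empty) — no strong Jahn–Teller driving force.

[Mn(OH)₆]³−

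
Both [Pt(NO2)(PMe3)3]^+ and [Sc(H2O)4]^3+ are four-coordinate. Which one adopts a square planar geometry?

[Pt(NO2)(PMe3)3]^+

For [Pt(NO2)(PMe3)3]^+: Summing ligand charges against the +1 overall charge gives an oxidation state of +2 for platinum. Group 10 minus oxidation state 2 gives a d⁸ configuration. A 5d d⁸ ion has a large crystal-field splitting; square planar leaves the high-energy d_{x²−y²} orbital empty and maximises CFSE. → square planar.
For [Sc(H2O)4]^3+: Water is neutral; balancing the +3 overall charge requires Sc(III). Group 3 minus oxidation state 3 gives a d⁰ configuration. A d⁰ ion has no crystal-field stabilisation preference between square planar and tetrahedral, so four ligands adopt the sterically favoured tetrahedral geometry. → tetrahedral.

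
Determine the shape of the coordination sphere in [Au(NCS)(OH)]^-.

Each isothiocyanate is −1; each hydroxide is −1; balancing the −1 overall charge requires Au(I).
Gold is a group-11 element; Au(I) is therefore d¹⁰.
With 2 monodentate ligands the coordination number is 2.
A d¹⁰ ion with only two ligands adopts a linear arrangement (sp hybridisation; no CFSE preference).

linear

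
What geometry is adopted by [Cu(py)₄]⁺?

Pyridine is neutral; balancing the +1 overall charge requires Cu(I).
Group 11 minus oxidation state 1 gives a d¹⁰ configuration.
With 4 monodentate ligands the coordination number is 4.
A d¹⁰ ion has no crystal-field stabilisation preference between square planar and tetrahedral, so four ligands adopt the sterically favoured tetrahedral geometry.

tetrahedral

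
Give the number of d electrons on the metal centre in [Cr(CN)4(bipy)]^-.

d3

Each cyanide is −1; 2,2′-bipyridine is neutral; balancing the −1 overall charge requires Cr(III).
Chromium is a group-6 element; Cr(III) is therefore d³.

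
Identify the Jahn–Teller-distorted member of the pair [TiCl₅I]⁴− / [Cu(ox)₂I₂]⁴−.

[Cu(ox)₂I₂]⁴−

[TiCl₅I]⁴−: Ligand charges: each chloride is −1; each iodide is −1. With an overall charge of −4 the titanium centre must be in the +2 oxidation state. Group 4 minus oxidation state 2 gives a d² configuration. The d² configuration leaves the e_g set evenly filled (or empty) — no strong Jahn–Teller driving force.
[Cu(ox)₂I₂]⁴−: Summing ligand charges against the −4 overall charge gives an oxidation state of +2 for copper. Cu sits in group 11, so the d-electron count is 11 − 2 = 9. The t₂g⁶e_g³ configuration has an unevenly filled e_g set; the Jahn–Teller theorem predicts a tetragonal distortion (typically axial elongation) to lift the degeneracy.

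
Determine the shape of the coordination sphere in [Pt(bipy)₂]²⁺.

square planar

2,2′-bipyridine is neutral; balancing the +2 overall charge requires Pt(II).
Platinum is a group-10 element; Pt(II) is therefore d⁸.
Counting donor atoms: 2×2,2′-bipyridine (bidentate) → 4 donors. Coordination number = 4.
A 5d d⁸ ion has a large crystal-field splitting; square planar leaves the high-energy d_{x²−y²} orbital empty and maximises CFSE.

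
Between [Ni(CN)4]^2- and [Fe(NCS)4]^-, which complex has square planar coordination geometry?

For [Ni(CN)4]^2-: Each cyanide is −1; balancing the −2 overall charge requires Ni(II). Group 10 minus oxidation state 2 gives a d⁸ configuration. Cyanide is a strong-field ligand (high in the spectrochemical series). A 3d d⁸ ion with strong-field ligands gains enough CFSE to favour square planar over tetrahedral. → square planar.
For [Fe(NCS)4]^-: Ligand charges: each isothiocyanate is −1. With an overall charge of −1 the iron centre must be in the +3 oxidation state. Group 8 minus oxidation state 3 gives a d⁵ configuration. A high-spin d⁵ ion has zero CFSE in either geometry, so four ligands adopt the sterically favoured tetrahedral geometry. → tetrahedral.

[Ni(CN)4]^2-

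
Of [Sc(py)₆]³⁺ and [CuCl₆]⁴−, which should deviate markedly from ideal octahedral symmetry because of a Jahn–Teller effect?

[CuCl₆]⁴−

[Sc(py)₆]³⁺: Pyridine is neutral; balancing the +3 overall charge requires Sc(III). Scandium is a group-3 element; Sc(III) is therefore d⁰. The d⁰ configuration leaves the e_g set evenly filled (or empty) — no strong Jahn–Teller driving force.
[CuCl₆]⁴−: Each chloride is −1; balancing the −4 overall charge requires Cu(II). Group 11 minus oxidation state 2 gives a d⁹ configuration. The t₂g⁶e_g³ configuration has an unevenly filled e_g set; the Jahn–Teller theorem predicts a tetragonal distortion (typically axial elongation) to lift the degeneracy.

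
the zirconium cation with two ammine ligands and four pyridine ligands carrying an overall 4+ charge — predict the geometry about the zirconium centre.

octahedral

Ligand charges: ammonia is neutral; pyridine is neutral. With an overall charge of +4 the zirconium centre must be in the +4 oxidation state.
Group 4 minus oxidation state 4 gives a d⁰ configuration.
Coordination number: 6.
Six donors around a single metal centre give an octahedral coordination sphere.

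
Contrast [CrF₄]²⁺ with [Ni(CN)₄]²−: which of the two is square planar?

For [CrF₄]²⁺: Ligand charges: each fluoride is −1. With an overall charge of +2 the chromium centre must be in the +6 oxidation state. Chromium is a group-6 element; Cr(VI) is therefore d⁰. A d⁰ ion has no crystal-field stabilisation preference between square planar and tetrahedral, so four ligands adopt the sterically favoured tetrahedral geometry. → tetrahedral.
For [Ni(CN)₄]²−: Ligand charges: each cyanide is −1. With an overall charge of −2 the nickel centre must be in the +2 oxidation state. Group 10 minus oxidation state 2 gives a d⁸ configuration. Cyanide is a strong-field ligand (high in the spectrochemical series). A 3d d⁸ ion with strong-field ligands gains enough CFSE to favour square planar over tetrahedral. → square planar.

[Ni(CN)₄]²−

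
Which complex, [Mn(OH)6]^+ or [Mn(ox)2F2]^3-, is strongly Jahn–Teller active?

[Mn(OH)6]^+: Summing ligand charges against the +1 overall charge gives an oxidation state of +7 for manganese. Manganese is a group-7 element; Mn(VII) is therefore d⁰. The d⁰ configuration leaves the e_g set evenly filled (or empty) — no strong Jahn–Teller driving force.
[Mn(ox)2F2]^3-: Ligand charges: each oxalate is −2; each fluoride is −1. With an overall charge of −3 the manganese centre must be in the +3 oxidation state. Manganese is a group-7 element; Mn(III) is therefore d⁴. Fluoride and oxalate are weak-field ligands for a first-row metal, so the complex is high-spin. The t₂g³e_g¹ (high-spin) configuration has an unevenly filled e_g set; the Jahn–Teller theorem predicts a tetragonal distortion (typically axial elongation) to lift the degeneracy.

[Mn(ox)2F2]^3-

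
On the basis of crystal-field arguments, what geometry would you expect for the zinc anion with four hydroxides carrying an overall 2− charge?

tetrahedral

Summing ligand charges against the −2 overall charge gives an oxidation state of +2 for zinc.
Zn sits in group 12, so the d-electron count is 12 − 2 = 10.
Coordination number: 4.
A d¹⁰ ion has no crystal-field stabilisation preference between square planar and tetrahedral, so four ligands adopt the sterically favoured tetrahedral geometry.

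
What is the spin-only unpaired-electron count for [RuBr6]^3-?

1

Each bromide is −1; balancing the −3 overall charge requires Ru(III).
Group 8 minus oxidation state 3 gives a d⁵ configuration.
The spin state decides the count: a 4d ion has a large Δₒ and is invariably low-spin.
An octahedral low-spin d⁵ ion is t₂g⁵e_g⁰, giving 1 unpaired electron.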